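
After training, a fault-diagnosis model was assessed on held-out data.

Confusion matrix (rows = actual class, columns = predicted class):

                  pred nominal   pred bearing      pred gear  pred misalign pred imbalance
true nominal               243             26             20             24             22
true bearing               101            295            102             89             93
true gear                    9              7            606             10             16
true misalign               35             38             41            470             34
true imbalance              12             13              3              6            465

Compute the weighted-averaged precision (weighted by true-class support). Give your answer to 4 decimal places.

Per-class precision (TP/(TP+FP)):
  nominal: TP=243, FP=101+9+35+12=157 → 243/400 = 0.60750
  bearing: TP=295, FP=26+7+38+13=84 → 295/379 = 0.77836
  gear: TP=606, FP=20+102+41+3=166 → 606/772 = 0.78497
  misalign: TP=470, FP=24+89+10+6=129 → 470/599 = 0.78464
  imbalance: TP=465, FP=22+93+16+34=165 → 465/630 = 0.73810
Weighted-precision = Σ (supportᵢ/N)·precisionᵢ with N=2780: (335/2780)·0.60750 + (680/2780)·0.77836 + (648/2780)·0.78497 + (618/2780)·0.78464 + (499/2780)·0.73810 = 0.7535

0.7535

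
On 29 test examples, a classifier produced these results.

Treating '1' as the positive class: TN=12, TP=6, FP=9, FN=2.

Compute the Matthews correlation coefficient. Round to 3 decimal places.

MCC = (TP·TN − FP·FN) / √((TP+FP)(TP+FN)(TN+FP)(TN+FN))
Numerator = 6·12 − 9·2 = 54
Denominator = √(15·8·21·14) = √35280 = 187.8297
MCC = 54 / 187.8297 = 0.287

0.287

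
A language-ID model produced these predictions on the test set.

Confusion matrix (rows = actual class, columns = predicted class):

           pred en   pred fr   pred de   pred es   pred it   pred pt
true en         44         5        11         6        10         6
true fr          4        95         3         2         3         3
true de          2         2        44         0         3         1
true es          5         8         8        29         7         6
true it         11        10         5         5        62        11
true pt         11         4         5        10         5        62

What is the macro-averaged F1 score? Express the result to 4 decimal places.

0.6439

Per-class F1 score (2·TP/(2·TP+FP+FN)):
  en: TP=44, FP=4+2+5+11+11=33, FN=5+11+6+10+6=38 → 88/159 = 0.55346
  fr: TP=95, FP=5+2+8+10+4=29, FN=4+3+2+3+3=15 → 190/234 = 0.81197
  de: TP=44, FP=11+3+8+5+5=32, FN=2+2+0+3+1=8 → 88/128 = 0.68750
  es: TP=29, FP=6+2+0+5+10=23, FN=5+8+8+7+6=34 → 58/115 = 0.50435
  it: TP=62, FP=10+3+3+7+5=28, FN=11+10+5+5+11=42 → 124/194 = 0.63918
  pt: TP=62, FP=6+3+1+6+11=27, FN=11+4+5+10+5=35 → 124/186 = 0.66667
Macro-F1 score = mean = (0.55346 + 0.81197 + 0.68750 + 0.50435 + 0.63918 + 0.66667) / 6 = 0.6439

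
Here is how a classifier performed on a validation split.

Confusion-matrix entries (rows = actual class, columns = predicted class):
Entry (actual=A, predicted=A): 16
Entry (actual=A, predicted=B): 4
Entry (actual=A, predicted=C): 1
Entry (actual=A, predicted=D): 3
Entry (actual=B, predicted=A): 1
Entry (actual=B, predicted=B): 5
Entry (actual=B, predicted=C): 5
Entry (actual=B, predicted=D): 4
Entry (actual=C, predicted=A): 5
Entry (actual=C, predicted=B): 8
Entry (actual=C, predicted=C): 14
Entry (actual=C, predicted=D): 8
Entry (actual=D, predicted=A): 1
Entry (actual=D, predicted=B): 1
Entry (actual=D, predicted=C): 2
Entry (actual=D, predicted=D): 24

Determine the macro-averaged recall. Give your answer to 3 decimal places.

0.564

Per-class recall (TP/(TP+FN)):
  A: TP=16, FN=4+1+3=8 → 16/24 = 0.6667
  B: TP=5, FN=1+5+4=10 → 5/15 = 0.3333
  C: TP=14, FN=5+8+8=21 → 14/35 = 0.4000
  D: TP=24, FN=1+1+2=4 → 24/28 = 0.8571
Macro-recall = mean = (0.6667 + 0.3333 + 0.4000 + 0.8571) / 4 = 0.564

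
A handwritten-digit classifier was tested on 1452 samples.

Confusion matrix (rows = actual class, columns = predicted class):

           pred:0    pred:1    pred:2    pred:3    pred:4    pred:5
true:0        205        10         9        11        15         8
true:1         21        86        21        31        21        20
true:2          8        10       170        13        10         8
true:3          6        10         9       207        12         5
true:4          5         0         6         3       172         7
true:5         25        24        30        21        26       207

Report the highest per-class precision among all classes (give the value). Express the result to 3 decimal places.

0.812

Per-class precision (TP/(TP+FP)):
  0: TP=205, FP=21+8+6+5+25=65 → 205/270 = 0.7593
  1: TP=86, FP=10+10+10+0+24=54 → 86/140 = 0.6143
  2: TP=170, FP=9+21+9+6+30=75 → 170/245 = 0.6939
  3: TP=207, FP=11+31+13+3+21=79 → 207/286 = 0.7238
  4: TP=172, FP=15+21+10+12+26=84 → 172/256 = 0.6719
  5: TP=207, FP=8+20+8+5+7=48 → 207/255 = 0.8118
Highest is class '5' with precision = 0.812.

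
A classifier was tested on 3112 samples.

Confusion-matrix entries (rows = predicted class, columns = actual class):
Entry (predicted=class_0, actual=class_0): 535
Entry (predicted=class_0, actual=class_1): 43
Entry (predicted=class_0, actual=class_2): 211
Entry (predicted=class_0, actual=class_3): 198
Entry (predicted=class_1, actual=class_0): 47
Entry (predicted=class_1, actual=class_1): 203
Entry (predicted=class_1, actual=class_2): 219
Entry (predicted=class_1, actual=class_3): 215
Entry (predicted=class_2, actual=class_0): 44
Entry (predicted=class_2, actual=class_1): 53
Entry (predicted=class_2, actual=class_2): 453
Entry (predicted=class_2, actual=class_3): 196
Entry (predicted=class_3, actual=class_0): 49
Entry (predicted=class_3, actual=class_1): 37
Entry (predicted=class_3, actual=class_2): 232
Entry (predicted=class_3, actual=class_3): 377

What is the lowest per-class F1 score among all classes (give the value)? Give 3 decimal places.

0.398

Per-class F1 score (2·TP/(2·TP+FP+FN)):
  class_0: TP=535, FP=43+211+198=452, FN=47+44+49=140 → 1070/1662 = 0.6438
  class_1: TP=203, FP=47+219+215=481, FN=43+53+37=133 → 406/1020 = 0.3980
  class_2: TP=453, FP=44+53+196=293, FN=211+219+232=662 → 906/1861 = 0.4868
  class_3: TP=377, FP=49+37+232=318, FN=198+215+196=609 → 754/1681 = 0.4485
Lowest is class 'class_1' with F1 score = 0.398.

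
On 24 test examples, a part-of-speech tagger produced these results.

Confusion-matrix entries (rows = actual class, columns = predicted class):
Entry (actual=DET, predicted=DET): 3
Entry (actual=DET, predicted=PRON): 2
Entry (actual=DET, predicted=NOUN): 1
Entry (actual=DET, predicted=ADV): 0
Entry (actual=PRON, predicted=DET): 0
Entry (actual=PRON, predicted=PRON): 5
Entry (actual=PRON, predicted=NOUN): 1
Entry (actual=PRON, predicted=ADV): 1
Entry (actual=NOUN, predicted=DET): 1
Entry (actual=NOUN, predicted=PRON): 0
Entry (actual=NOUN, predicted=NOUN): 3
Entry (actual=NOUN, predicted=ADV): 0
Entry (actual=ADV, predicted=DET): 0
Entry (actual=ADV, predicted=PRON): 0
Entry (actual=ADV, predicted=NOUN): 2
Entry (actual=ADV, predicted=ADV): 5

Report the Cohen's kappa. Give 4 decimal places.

Observed agreement pₒ = trace/N = 16/24 = 0.66667
Expected agreement pₑ = Σ (rowᵢ·colᵢ)/N² = (6·4 + 7·7 + 4·7 + 7·6)/24² = 0.24826
κ = (pₒ − pₑ)/(1 − pₑ) = (0.66667 − 0.24826)/(1 − 0.24826) = 0.5566

0.5566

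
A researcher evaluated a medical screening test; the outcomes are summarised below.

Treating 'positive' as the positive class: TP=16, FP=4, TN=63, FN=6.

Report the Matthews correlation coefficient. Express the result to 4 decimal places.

0.6899

MCC = (TP·TN − FP·FN) / √((TP+FP)(TP+FN)(TN+FP)(TN+FN))
Numerator = 16·63 − 4·6 = 984
Denominator = √(20·22·67·69) = √2034120 = 1426.2258
MCC = 984 / 1426.2258 = 0.6899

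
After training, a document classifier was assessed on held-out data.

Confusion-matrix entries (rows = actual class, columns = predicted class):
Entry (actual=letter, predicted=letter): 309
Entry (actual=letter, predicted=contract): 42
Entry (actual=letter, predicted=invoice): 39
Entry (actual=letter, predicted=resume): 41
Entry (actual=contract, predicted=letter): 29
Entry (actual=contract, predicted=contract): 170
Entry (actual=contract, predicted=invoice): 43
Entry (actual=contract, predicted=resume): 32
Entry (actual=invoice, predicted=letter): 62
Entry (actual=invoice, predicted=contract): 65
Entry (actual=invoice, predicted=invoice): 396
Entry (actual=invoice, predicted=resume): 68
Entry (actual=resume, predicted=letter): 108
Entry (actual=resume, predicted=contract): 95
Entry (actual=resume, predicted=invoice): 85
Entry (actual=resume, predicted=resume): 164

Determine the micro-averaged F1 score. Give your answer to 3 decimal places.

Micro-averaging pools counts across classes: ΣTP=1039, ΣFP=709, ΣFN=709.
Micro-F1 score = 2·TP/(2·TP+FP+FN) on pooled counts = 0.594 (equals overall accuracy in single-label multiclass).

0.594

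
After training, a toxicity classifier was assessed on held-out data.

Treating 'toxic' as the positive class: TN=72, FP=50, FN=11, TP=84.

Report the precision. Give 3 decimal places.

0.627

Precision = TP/(TP+FP) = 84/(84+50) = 84/134 = 0.627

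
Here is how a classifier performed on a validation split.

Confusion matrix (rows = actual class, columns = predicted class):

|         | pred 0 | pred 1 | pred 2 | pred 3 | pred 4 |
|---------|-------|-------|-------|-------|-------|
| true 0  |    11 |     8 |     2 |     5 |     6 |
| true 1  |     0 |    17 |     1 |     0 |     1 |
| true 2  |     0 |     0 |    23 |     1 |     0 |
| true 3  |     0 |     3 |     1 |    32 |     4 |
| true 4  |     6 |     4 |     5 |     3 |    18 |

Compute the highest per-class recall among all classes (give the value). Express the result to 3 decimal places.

0.958

Per-class recall (TP/(TP+FN)):
  0: TP=11, FN=8+2+5+6=21 → 11/32 = 0.3438
  1: TP=17, FN=0+1+0+1=2 → 17/19 = 0.8947
  2: TP=23, FN=0+0+1+0=1 → 23/24 = 0.9583
  3: TP=32, FN=0+3+1+4=8 → 32/40 = 0.8000
  4: TP=18, FN=6+4+5+3=18 → 18/36 = 0.5000
Highest is class '2' with recall = 0.958.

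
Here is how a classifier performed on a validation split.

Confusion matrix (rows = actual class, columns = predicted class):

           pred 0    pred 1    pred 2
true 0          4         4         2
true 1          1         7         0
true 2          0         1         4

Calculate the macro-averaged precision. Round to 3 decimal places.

0.683

Per-class precision (TP/(TP+FP)):
  0: TP=4, FP=1+0=1 → 4/5 = 0.8000
  1: TP=7, FP=4+1=5 → 7/12 = 0.5833
  2: TP=4, FP=2+0=2 → 4/6 = 0.6667
Macro-precision = mean = (0.8000 + 0.5833 + 0.6667) / 3 = 0.683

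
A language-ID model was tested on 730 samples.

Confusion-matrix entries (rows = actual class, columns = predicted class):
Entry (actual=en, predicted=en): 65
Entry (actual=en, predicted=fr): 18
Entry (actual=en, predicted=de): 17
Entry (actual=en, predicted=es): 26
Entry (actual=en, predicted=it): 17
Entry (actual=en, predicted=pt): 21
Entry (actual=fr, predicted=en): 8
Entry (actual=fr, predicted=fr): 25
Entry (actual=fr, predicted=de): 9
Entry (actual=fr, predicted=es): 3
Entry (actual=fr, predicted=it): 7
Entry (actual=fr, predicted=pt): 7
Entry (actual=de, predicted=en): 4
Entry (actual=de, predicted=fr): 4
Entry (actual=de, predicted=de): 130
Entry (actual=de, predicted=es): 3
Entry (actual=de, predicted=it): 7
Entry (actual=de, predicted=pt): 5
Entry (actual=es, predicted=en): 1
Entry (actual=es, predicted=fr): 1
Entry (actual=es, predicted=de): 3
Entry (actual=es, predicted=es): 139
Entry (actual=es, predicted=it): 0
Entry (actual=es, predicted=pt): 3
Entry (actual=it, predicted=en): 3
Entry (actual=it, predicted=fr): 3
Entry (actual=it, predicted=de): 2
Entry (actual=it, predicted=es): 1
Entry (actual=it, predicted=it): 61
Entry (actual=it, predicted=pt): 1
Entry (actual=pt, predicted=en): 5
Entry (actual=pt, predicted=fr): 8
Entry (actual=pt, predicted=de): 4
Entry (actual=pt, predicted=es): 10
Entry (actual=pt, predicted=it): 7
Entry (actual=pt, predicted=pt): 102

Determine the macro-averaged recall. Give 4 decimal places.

Per-class recall (TP/(TP+FN)):
  en: TP=65, FN=18+17+26+17+21=99 → 65/164 = 0.39634
  fr: TP=25, FN=8+9+3+7+7=34 → 25/59 = 0.42373
  de: TP=130, FN=4+4+3+7+5=23 → 130/153 = 0.84967
  es: TP=139, FN=1+1+3+0+3=8 → 139/147 = 0.94558
  it: TP=61, FN=3+3+2+1+1=10 → 61/71 = 0.85915
  pt: TP=102, FN=5+8+4+10+7=34 → 102/136 = 0.75000
Macro-recall = mean = (0.39634 + 0.42373 + 0.84967 + 0.94558 + 0.85915 + 0.75000) / 6 = 0.7041

0.7041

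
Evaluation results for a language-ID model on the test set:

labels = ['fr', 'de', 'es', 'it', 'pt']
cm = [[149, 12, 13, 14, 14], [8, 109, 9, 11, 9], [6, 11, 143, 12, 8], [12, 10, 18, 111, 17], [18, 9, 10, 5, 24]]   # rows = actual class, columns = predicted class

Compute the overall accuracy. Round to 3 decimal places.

Accuracy = trace / total = (149+109+143+111+24=536) / 762 = 536/762 = 0.703

0.703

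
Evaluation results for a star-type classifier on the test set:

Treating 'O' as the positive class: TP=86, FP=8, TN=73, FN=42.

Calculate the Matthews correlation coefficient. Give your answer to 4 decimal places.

MCC = (TP·TN − FP·FN) / √((TP+FP)(TP+FN)(TN+FP)(TN+FN))
Numerator = 86·73 − 8·42 = 5942
Denominator = √(94·128·81·115) = √112078080 = 10586.6935
MCC = 5942 / 10586.6935 = 0.5613

0.5613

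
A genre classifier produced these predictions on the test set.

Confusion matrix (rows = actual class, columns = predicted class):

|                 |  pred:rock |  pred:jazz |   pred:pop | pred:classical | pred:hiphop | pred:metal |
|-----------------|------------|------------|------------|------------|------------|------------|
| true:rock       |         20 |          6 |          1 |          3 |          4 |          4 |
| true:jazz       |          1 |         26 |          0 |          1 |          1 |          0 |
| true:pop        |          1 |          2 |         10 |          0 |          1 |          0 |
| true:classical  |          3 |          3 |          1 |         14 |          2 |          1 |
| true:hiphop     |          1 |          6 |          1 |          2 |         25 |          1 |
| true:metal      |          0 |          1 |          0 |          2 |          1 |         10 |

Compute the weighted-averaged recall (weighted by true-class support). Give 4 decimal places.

0.6774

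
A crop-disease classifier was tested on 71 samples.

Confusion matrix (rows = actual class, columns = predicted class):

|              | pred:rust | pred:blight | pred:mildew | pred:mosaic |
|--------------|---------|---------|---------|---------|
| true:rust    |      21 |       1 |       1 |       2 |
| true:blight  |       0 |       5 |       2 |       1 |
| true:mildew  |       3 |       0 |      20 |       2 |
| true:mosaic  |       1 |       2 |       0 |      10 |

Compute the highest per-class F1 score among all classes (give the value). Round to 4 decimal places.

Per-class F1 score (2·TP/(2·TP+FP+FN)):
  rust: TP=21, FP=0+3+1=4, FN=1+1+2=4 → 42/50 = 0.84000
  blight: TP=5, FP=1+0+2=3, FN=0+2+1=3 → 10/16 = 0.62500
  mildew: TP=20, FP=1+2+0=3, FN=3+0+2=5 → 40/48 = 0.83333
  mosaic: TP=10, FP=2+1+2=5, FN=1+2+0=3 → 20/28 = 0.71429
Highest is class 'rust' with F1 score = 0.8400.

0.8400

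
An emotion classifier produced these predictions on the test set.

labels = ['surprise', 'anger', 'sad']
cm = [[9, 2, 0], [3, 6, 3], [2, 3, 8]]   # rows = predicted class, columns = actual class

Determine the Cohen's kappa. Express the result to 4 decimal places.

0.4602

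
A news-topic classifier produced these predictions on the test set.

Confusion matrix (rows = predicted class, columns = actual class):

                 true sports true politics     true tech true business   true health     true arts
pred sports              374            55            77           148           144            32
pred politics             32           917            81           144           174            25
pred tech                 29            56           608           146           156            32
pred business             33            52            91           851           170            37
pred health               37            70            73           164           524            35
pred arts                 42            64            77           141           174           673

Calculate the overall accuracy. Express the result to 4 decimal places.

Accuracy = trace / total = (374+917+608+851+524+673=3947) / 6538 = 3947/6538 = 0.6037

0.6037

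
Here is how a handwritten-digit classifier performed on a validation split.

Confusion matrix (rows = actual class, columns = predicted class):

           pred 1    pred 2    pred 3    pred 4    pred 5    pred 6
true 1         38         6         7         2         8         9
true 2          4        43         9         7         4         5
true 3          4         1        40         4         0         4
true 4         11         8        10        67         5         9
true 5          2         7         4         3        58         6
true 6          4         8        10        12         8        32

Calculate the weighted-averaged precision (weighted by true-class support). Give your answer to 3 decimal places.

Per-class precision (TP/(TP+FP)):
  1: TP=38, FP=4+4+11+2+4=25 → 38/63 = 0.6032
  2: TP=43, FP=6+1+8+7+8=30 → 43/73 = 0.5890
  3: TP=40, FP=7+9+10+4+10=40 → 40/80 = 0.5000
  4: TP=67, FP=2+7+4+3+12=28 → 67/95 = 0.7053
  5: TP=58, FP=8+4+0+5+8=25 → 58/83 = 0.6988
  6: TP=32, FP=9+5+4+9+6=33 → 32/65 = 0.4923
Weighted-precision = Σ (supportᵢ/N)·precisionᵢ with N=459: (70/459)·0.6032 + (72/459)·0.5890 + (53/459)·0.5000 + (110/459)·0.7053 + (80/459)·0.6988 + (74/459)·0.4923 = 0.612

0.612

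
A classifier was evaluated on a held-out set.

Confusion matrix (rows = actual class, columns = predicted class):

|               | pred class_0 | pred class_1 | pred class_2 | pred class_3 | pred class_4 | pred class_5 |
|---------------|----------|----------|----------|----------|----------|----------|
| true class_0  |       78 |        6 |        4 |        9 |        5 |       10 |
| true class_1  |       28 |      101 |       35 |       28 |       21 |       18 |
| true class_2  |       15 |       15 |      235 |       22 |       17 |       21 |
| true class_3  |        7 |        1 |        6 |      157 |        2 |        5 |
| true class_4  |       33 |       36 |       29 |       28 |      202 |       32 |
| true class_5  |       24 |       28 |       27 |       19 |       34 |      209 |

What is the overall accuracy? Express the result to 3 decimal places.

0.635

Accuracy = trace / total = (78+101+235+157+202+209=982) / 1547 = 982/1547 = 0.635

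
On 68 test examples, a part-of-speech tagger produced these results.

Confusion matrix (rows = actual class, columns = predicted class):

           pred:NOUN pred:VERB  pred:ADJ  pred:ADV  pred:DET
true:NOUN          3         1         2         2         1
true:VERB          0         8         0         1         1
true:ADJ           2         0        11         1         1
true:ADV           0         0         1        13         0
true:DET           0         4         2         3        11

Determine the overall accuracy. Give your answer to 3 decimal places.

0.676

Accuracy = trace / total = (3+8+11+13+11=46) / 68 = 46/68 = 0.676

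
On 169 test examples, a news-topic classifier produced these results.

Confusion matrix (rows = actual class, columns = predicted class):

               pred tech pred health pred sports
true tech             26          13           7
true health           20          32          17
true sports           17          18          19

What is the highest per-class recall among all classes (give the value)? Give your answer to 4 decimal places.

0.5652

Per-class recall (TP/(TP+FN)):
  tech: TP=26, FN=13+7=20 → 26/46 = 0.56522
  health: TP=32, FN=20+17=37 → 32/69 = 0.46377
  sports: TP=19, FN=17+18=35 → 19/54 = 0.35185
Highest is class 'tech' with recall = 0.5652.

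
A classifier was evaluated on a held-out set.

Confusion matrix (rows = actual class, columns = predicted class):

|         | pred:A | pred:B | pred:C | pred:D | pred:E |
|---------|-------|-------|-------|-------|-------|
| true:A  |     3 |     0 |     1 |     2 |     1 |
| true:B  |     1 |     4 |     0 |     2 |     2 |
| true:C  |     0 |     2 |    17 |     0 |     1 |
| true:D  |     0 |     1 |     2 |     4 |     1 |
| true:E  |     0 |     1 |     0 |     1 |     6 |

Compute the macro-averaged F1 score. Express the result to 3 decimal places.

0.594

Per-class F1 score (2·TP/(2·TP+FP+FN)):
  A: TP=3, FP=1+0+0+0=1, FN=0+1+2+1=4 → 6/11 = 0.5455
  B: TP=4, FP=0+2+1+1=4, FN=1+0+2+2=5 → 8/17 = 0.4706
  C: TP=17, FP=1+0+2+0=3, FN=0+2+0+1=3 → 34/40 = 0.8500
  D: TP=4, FP=2+2+0+1=5, FN=0+1+2+1=4 → 8/17 = 0.4706
  E: TP=6, FP=1+2+1+1=5, FN=0+1+0+1=2 → 12/19 = 0.6316
Macro-F1 score = mean = (0.5455 + 0.4706 + 0.8500 + 0.4706 + 0.6316) / 5 = 0.594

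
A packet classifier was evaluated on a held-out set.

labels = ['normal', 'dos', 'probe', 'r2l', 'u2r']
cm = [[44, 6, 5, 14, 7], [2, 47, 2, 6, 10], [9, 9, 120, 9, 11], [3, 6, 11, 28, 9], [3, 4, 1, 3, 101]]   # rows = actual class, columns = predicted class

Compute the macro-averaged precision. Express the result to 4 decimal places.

Per-class precision (TP/(TP+FP)):
  normal: TP=44, FP=2+9+3+3=17 → 44/61 = 0.72131
  dos: TP=47, FP=6+9+6+4=25 → 47/72 = 0.65278
  probe: TP=120, FP=5+2+11+1=19 → 120/139 = 0.86331
  r2l: TP=28, FP=14+6+9+3=32 → 28/60 = 0.46667
  u2r: TP=101, FP=7+10+11+9=37 → 101/138 = 0.73188
Macro-precision = mean = (0.72131 + 0.65278 + 0.86331 + 0.46667 + 0.73188) / 5 = 0.6872

0.6872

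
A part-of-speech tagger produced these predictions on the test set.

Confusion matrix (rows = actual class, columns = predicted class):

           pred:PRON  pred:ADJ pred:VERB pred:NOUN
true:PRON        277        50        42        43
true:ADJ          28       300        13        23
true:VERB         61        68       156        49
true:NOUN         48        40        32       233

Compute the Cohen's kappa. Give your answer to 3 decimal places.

Observed agreement pₒ = trace/N = 966/1463 = 0.6603
Expected agreement pₑ = Σ (rowᵢ·colᵢ)/N² = (412·414 + 364·458 + 334·243 + 353·348)/1463² = 0.2529
κ = (pₒ − pₑ)/(1 − pₑ) = (0.6603 − 0.2529)/(1 − 0.2529) = 0.545

0.545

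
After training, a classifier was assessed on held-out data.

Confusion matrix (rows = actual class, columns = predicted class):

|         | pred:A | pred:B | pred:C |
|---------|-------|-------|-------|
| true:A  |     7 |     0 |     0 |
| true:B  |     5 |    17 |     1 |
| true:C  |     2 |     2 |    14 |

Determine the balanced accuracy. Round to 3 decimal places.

Balanced accuracy = mean of per-class recall.
  A: recall = 7/7 = 1.0000
  B: recall = 17/23 = 0.7391
  C: recall = 14/18 = 0.7778
Mean = (1.0000 + 0.7391 + 0.7778) / 3 = 0.839

0.839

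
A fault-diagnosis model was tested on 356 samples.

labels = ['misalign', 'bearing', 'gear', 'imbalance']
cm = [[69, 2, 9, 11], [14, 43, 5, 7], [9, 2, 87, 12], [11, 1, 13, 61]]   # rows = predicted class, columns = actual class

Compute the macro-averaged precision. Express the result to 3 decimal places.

0.720

Per-class precision (TP/(TP+FP)):
  misalign: TP=69, FP=2+9+11=22 → 69/91 = 0.7582
  bearing: TP=43, FP=14+5+7=26 → 43/69 = 0.6232
  gear: TP=87, FP=9+2+12=23 → 87/110 = 0.7909
  imbalance: TP=61, FP=11+1+13=25 → 61/86 = 0.7093
Macro-precision = mean = (0.7582 + 0.6232 + 0.7909 + 0.7093) / 4 = 0.720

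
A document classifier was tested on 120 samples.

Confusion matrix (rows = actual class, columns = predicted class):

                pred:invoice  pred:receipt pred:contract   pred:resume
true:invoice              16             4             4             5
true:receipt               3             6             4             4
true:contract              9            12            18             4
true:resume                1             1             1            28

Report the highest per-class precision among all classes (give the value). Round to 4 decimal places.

0.6829

Per-class precision (TP/(TP+FP)):
  invoice: TP=16, FP=3+9+1=13 → 16/29 = 0.55172
  receipt: TP=6, FP=4+12+1=17 → 6/23 = 0.26087
  contract: TP=18, FP=4+4+1=9 → 18/27 = 0.66667
  resume: TP=28, FP=5+4+4=13 → 28/41 = 0.68293
Highest is class 'resume' with precision = 0.6829.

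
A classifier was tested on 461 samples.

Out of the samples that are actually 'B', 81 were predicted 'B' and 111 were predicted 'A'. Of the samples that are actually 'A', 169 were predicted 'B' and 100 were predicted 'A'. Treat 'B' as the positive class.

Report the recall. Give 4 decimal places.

Recall = TP/(TP+FN) = 81/(81+111) = 81/192 = 0.4219

0.4219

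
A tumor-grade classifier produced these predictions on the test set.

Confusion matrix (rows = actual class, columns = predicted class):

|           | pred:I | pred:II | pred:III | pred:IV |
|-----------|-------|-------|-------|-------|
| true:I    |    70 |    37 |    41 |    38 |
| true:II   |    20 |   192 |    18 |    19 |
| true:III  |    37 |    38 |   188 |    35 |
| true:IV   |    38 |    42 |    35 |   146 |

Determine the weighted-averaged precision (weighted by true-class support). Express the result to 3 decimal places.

0.596

Per-class precision (TP/(TP+FP)):
  I: TP=70, FP=20+37+38=95 → 70/165 = 0.4242
  II: TP=192, FP=37+38+42=117 → 192/309 = 0.6214
  III: TP=188, FP=41+18+35=94 → 188/282 = 0.6667
  IV: TP=146, FP=38+19+35=92 → 146/238 = 0.6134
Weighted-precision = Σ (supportᵢ/N)·precisionᵢ with N=994: (186/994)·0.4242 + (249/994)·0.6214 + (298/994)·0.6667 + (261/994)·0.6134 = 0.596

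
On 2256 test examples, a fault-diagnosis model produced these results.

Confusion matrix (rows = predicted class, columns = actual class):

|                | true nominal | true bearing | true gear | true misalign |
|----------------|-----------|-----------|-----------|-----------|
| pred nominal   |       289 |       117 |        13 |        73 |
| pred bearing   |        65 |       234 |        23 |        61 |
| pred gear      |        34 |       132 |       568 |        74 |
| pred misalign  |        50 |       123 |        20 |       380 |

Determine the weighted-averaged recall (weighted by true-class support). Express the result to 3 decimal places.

Per-class recall (TP/(TP+FN)):
  nominal: TP=289, FN=65+34+50=149 → 289/438 = 0.6598
  bearing: TP=234, FN=117+132+123=372 → 234/606 = 0.3861
  gear: TP=568, FN=13+23+20=56 → 568/624 = 0.9103
  misalign: TP=380, FN=73+61+74=208 → 380/588 = 0.6463
Weighted-recall = Σ (supportᵢ/N)·recallᵢ with N=2256: (438/2256)·0.6598 + (606/2256)·0.3861 + (624/2256)·0.9103 + (588/2256)·0.6463 = 0.652

0.652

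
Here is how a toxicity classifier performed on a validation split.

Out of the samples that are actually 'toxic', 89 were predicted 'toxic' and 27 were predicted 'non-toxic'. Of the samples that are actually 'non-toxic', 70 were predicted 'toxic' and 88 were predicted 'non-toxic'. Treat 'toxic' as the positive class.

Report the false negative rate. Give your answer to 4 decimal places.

FNR = FN/(FN+TP) = 27/(27+89) = 0.2328

0.2328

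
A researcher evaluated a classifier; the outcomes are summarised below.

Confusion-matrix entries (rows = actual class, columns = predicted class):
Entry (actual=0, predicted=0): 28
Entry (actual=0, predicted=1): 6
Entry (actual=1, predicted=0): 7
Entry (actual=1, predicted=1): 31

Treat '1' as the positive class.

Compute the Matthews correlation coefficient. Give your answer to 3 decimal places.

0.639

MCC = (TP·TN − FP·FN) / √((TP+FP)(TP+FN)(TN+FP)(TN+FN))
Numerator = 31·28 − 6·7 = 826
Denominator = √(37·38·34·35) = √1673140 = 1293.4991
MCC = 826 / 1293.4991 = 0.639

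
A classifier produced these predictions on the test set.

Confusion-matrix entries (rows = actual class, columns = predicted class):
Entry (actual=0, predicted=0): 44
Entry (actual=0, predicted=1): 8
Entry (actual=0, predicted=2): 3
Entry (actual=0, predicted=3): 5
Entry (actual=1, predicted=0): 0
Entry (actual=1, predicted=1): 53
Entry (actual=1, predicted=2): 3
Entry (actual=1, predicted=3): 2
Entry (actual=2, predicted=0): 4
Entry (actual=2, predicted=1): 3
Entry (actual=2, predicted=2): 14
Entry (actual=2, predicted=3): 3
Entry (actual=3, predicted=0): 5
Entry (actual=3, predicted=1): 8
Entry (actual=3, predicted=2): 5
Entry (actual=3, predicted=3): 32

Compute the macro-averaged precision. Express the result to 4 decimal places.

0.7221

Per-class precision (TP/(TP+FP)):
  0: TP=44, FP=0+4+5=9 → 44/53 = 0.83019
  1: TP=53, FP=8+3+8=19 → 53/72 = 0.73611
  2: TP=14, FP=3+3+5=11 → 14/25 = 0.56000
  3: TP=32, FP=5+2+3=10 → 32/42 = 0.76190
Macro-precision = mean = (0.83019 + 0.73611 + 0.56000 + 0.76190) / 4 = 0.7221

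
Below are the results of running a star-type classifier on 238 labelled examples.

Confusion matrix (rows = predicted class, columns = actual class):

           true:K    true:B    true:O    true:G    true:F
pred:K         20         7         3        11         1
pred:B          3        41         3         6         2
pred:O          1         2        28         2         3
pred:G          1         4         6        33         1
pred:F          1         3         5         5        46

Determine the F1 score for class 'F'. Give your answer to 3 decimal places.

Take TP from the diagonal, FP from the rest of the 'F' prediction marginal, FN from the rest of the 'F' actual marginal.
F1 score = 2·TP/(2·TP+FP+FN).
F: TP=46, FP=1+3+5+5=14, FN=1+2+3+1=7 → 92/113 = 0.8142

0.814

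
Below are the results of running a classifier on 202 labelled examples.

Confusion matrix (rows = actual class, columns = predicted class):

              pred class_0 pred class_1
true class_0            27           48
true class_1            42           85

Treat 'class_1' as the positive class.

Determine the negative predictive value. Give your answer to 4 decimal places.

NPV = TN/(TN+FN) = 27/(27+42) = 0.3913

0.3913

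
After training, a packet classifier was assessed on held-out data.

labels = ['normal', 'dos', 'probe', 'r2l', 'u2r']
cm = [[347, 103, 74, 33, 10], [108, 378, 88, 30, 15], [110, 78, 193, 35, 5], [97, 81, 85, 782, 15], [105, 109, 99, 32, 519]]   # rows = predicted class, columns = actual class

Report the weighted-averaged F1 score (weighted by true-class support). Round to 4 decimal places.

0.6126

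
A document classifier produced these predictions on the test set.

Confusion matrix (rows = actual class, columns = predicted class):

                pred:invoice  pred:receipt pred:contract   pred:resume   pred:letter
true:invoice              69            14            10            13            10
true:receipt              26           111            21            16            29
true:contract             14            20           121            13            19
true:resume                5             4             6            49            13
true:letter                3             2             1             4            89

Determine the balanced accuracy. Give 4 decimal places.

0.6648

Balanced accuracy = mean of per-class recall.
  invoice: recall = 69/116 = 0.59483
  receipt: recall = 111/203 = 0.54680
  contract: recall = 121/187 = 0.64706
  resume: recall = 49/77 = 0.63636
  letter: recall = 89/99 = 0.89899
Mean = (0.59483 + 0.54680 + 0.64706 + 0.63636 + 0.89899) / 5 = 0.6648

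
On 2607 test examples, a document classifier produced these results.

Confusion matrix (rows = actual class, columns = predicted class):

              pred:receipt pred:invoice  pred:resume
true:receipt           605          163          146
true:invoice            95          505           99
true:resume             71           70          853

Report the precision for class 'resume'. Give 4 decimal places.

0.7769

precision = TP/(TP+FP).
resume: TP=853, FP=146+99=245 → 853/1098 = 0.77687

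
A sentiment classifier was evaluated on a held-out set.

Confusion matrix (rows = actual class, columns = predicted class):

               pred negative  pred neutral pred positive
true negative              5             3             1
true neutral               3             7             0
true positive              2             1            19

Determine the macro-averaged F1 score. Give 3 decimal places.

Per-class F1 score (2·TP/(2·TP+FP+FN)):
  negative: TP=5, FP=3+2=5, FN=3+1=4 → 10/19 = 0.5263
  neutral: TP=7, FP=3+1=4, FN=3+0=3 → 14/21 = 0.6667
  positive: TP=19, FP=1+0=1, FN=2+1=3 → 38/42 = 0.9048
Macro-F1 score = mean = (0.5263 + 0.6667 + 0.9048) / 3 = 0.699

0.699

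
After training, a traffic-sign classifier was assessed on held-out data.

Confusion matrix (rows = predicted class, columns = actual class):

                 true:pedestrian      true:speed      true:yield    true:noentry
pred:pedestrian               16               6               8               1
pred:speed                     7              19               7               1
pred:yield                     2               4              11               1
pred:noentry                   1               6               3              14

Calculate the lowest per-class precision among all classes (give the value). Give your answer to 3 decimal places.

Per-class precision (TP/(TP+FP)):
  pedestrian: TP=16, FP=6+8+1=15 → 16/31 = 0.5161
  speed: TP=19, FP=7+7+1=15 → 19/34 = 0.5588
  yield: TP=11, FP=2+4+1=7 → 11/18 = 0.6111
  noentry: TP=14, FP=1+6+3=10 → 14/24 = 0.5833
Lowest is class 'pedestrian' with precision = 0.516.

0.516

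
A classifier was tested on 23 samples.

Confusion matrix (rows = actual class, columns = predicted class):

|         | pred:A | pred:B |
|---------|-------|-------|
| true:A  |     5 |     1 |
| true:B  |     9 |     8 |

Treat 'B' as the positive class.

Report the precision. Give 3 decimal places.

Precision = TP/(TP+FP) = 8/(8+1) = 8/9 = 0.889

0.889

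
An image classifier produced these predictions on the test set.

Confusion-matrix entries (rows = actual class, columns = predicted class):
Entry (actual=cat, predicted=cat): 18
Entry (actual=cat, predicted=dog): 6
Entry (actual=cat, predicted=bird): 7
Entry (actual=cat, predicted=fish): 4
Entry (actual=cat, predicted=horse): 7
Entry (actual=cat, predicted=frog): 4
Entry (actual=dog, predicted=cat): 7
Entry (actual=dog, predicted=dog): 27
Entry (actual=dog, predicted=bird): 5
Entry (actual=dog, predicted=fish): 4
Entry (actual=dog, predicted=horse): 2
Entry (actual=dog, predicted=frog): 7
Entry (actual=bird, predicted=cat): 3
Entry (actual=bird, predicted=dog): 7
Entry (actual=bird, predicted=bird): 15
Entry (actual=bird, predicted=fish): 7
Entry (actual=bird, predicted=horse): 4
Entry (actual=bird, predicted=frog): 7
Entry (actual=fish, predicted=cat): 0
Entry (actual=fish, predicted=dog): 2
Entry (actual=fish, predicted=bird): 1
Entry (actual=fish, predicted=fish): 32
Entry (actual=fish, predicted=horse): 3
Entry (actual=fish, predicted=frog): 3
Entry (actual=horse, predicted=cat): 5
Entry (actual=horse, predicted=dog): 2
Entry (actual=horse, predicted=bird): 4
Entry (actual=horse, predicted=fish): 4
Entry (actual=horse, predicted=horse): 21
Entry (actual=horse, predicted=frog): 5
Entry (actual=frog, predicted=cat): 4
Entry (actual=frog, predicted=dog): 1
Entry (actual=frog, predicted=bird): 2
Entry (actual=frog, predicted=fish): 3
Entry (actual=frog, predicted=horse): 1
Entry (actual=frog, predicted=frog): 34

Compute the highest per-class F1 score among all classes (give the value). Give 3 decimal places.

Per-class F1 score (2·TP/(2·TP+FP+FN)):
  cat: TP=18, FP=7+3+0+5+4=19, FN=6+7+4+7+4=28 → 36/83 = 0.4337
  dog: TP=27, FP=6+7+2+2+1=18, FN=7+5+4+2+7=25 → 54/97 = 0.5567
  bird: TP=15, FP=7+5+1+4+2=19, FN=3+7+7+4+7=28 → 30/77 = 0.3896
  fish: TP=32, FP=4+4+7+4+3=22, FN=0+2+1+3+3=9 → 64/95 = 0.6737
  horse: TP=21, FP=7+2+4+3+1=17, FN=5+2+4+4+5=20 → 42/79 = 0.5316
  frog: TP=34, FP=4+7+7+3+5=26, FN=4+1+2+3+1=11 → 68/105 = 0.6476
Highest is class 'fish' with F1 score = 0.674.

0.674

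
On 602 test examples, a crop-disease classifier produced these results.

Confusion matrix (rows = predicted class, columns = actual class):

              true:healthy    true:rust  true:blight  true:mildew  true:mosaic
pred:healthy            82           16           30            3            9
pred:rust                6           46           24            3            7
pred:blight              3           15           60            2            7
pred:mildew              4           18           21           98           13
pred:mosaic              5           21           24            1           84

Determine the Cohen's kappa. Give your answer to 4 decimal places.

0.5216

Observed agreement pₒ = trace/N = 370/602 = 0.61462
Expected agreement pₑ = Σ (rowᵢ·colᵢ)/N² = (100·140 + 116·86 + 159·87 + 107·154 + 120·135)/602² = 0.19450
κ = (pₒ − pₑ)/(1 − pₑ) = (0.61462 − 0.19450)/(1 − 0.19450) = 0.5216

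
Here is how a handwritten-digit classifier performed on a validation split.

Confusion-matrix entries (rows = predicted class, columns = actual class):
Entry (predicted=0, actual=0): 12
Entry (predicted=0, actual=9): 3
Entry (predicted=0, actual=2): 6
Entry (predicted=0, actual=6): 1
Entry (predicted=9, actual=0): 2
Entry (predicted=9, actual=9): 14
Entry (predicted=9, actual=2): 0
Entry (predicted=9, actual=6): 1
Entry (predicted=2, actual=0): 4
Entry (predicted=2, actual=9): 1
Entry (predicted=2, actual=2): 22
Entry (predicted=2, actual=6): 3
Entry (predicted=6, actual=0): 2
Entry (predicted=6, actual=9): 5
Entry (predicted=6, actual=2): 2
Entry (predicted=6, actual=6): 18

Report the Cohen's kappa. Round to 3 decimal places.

Observed agreement pₒ = trace/N = 66/96 = 0.6875
Expected agreement pₑ = Σ (rowᵢ·colᵢ)/N² = (20·22 + 23·17 + 30·30 + 23·27)/96² = 0.2552
κ = (pₒ − pₑ)/(1 − pₑ) = (0.6875 − 0.2552)/(1 − 0.2552) = 0.580

0.580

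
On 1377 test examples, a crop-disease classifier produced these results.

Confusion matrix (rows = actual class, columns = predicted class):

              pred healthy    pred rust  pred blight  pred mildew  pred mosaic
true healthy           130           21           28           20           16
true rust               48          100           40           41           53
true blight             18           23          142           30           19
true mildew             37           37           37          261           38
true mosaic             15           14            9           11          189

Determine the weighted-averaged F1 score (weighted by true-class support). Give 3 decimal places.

Per-class F1 score (2·TP/(2·TP+FP+FN)):
  healthy: TP=130, FP=48+18+37+15=118, FN=21+28+20+16=85 → 260/463 = 0.5616
  rust: TP=100, FP=21+23+37+14=95, FN=48+40+41+53=182 → 200/477 = 0.4193
  blight: TP=142, FP=28+40+37+9=114, FN=18+23+30+19=90 → 284/488 = 0.5820
  mildew: TP=261, FP=20+41+30+11=102, FN=37+37+37+38=149 → 522/773 = 0.6753
  mosaic: TP=189, FP=16+53+19+38=126, FN=15+14+9+11=49 → 378/553 = 0.6835
Weighted-F1 score = Σ (supportᵢ/N)·F1 scoreᵢ with N=1377: (215/1377)·0.5616 + (282/1377)·0.4193 + (232/1377)·0.5820 + (410/1377)·0.6753 + (238/1377)·0.6835 = 0.591

0.591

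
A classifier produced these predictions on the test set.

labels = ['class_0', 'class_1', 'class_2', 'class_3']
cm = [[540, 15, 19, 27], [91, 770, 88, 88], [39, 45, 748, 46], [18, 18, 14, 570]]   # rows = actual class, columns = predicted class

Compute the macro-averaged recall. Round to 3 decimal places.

0.853

Per-class recall (TP/(TP+FN)):
  class_0: TP=540, FN=15+19+27=61 → 540/601 = 0.8985
  class_1: TP=770, FN=91+88+88=267 → 770/1037 = 0.7425
  class_2: TP=748, FN=39+45+46=130 → 748/878 = 0.8519
  class_3: TP=570, FN=18+18+14=50 → 570/620 = 0.9194
Macro-recall = mean = (0.8985 + 0.7425 + 0.8519 + 0.9194) / 4 = 0.853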